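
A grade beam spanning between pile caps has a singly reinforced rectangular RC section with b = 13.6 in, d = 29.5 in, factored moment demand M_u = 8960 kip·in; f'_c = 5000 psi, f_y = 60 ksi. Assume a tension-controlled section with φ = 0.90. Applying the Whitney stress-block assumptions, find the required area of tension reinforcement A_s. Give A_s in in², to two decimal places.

A_s ≈ 6.33 in²

M_n = M_u/φ = 8960/0.90 = 9955.56 kip·in.
From M_n = 0.85 f'_c a b (d − a/2):
a = d − √(d² − 2M_n/(0.85 f'_c b)) = 29.5 − √(29.5² − 2 × 9955.56/(0.85 × 5 × 13.6)) = 6.570 in.
A_s = 0.85 f'_c a b / f_y = 0.85 × 5 × 6.570 × 13.6 / 60 = 6.329 in².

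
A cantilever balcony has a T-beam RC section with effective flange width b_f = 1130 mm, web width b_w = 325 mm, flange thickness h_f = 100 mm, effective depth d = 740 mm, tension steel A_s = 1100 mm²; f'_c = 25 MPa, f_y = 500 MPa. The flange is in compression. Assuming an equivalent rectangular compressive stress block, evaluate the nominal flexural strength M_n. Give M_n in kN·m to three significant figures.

M_n ≈ 401 kN·m

Tension: T = A_s f_y = 1100 × 500 = 550000 N.
Try a within the flange: a = T/(0.85 f'_c b_f) = 550000/(0.85 × 25 × 1130) = 22.90 mm.
Since a = 22.90 ≤ h_f = 100 mm, the stress block lies entirely in the flange; analyse as a rectangular beam of width b_f.
M_n = T(d − a/2) = 550000 × (740 − 11.45) = 400.70 × 10⁶ N·mm.
M_n = 400.70 kN·m.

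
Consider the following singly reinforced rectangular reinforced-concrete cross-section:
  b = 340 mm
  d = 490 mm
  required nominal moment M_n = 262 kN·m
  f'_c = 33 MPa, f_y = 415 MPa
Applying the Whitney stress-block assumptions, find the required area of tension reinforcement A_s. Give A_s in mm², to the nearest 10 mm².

A_s ≈ 1370 mm²

With M_n = 0.85 f'_c a b (d − a/2), solve the quadratic for a:
a = d − √(d² − 2M_n/(0.85 f'_c b)) = 490 − √(490² − 2 × 262×10⁶/(0.85 × 33 × 340)) = 59.70 mm.
A_s = 0.85 f'_c a b / f_y = 0.85 × 33 × 59.70 × 340 / 415 = 1371.9 mm².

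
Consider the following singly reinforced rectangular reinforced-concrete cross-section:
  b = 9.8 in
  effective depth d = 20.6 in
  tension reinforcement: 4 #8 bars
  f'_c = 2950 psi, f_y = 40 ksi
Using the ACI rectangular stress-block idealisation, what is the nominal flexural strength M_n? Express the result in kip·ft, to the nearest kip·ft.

A_s = 4 × 0.79 = 3.16 in².
T = A_s f_y = 3.16 × 40 = 126.4 kips.
a = T/(0.85 f'_c b) = 126.4/(0.85 × 2.95 × 9.8) = 5.144 in.
M_n = T(d − a/2) = 126.4 × (20.6 − 2.572) = 2278.7 kip·in = 2278.7/12 = 189.89 kip·ft.

M_n ≈ 190 kip·ft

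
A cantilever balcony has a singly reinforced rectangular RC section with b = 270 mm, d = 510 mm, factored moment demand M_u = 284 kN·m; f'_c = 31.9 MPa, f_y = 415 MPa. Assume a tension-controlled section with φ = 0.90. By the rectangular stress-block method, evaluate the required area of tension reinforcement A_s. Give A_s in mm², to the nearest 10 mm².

A_s ≈ 1640 mm²

M_n = M_u/φ = 284/0.90 = 315.556 kN·m.
With M_n = 0.85 f'_c a b (d − a/2), solve the quadratic for a:
a = d − √(d² − 2M_n/(0.85 f'_c b)) = 510 − √(510² − 2 × 315.556×10⁶/(0.85 × 31.9 × 270)) = 92.99 mm.
A_s = 0.85 f'_c a b / f_y = 0.85 × 31.9 × 92.99 × 270 / 415 = 1640.4 mm².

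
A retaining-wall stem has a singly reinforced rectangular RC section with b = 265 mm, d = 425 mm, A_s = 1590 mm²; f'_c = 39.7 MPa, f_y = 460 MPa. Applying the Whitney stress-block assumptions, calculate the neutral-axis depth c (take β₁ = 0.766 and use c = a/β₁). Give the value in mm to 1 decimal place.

T = A_s f_y = 1590 × 460 = 731400 N = 731.4 kN.
Setting C = 0.85 f'_c a b equal to T: a = 731400/(0.85 × 39.7 × 265) = 81.790 mm.
With β₁ = 0.766, c = a/β₁ = 81.790/0.766 = 106.8 mm.

c ≈ 106.8 mm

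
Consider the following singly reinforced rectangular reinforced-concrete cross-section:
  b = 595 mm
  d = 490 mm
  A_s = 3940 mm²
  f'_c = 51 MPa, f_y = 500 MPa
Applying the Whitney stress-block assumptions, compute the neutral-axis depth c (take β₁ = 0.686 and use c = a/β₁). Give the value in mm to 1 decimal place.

c ≈ 111.3 mm

T = A_s f_y = 3940 × 500 = 1970000 N = 1970 kN.
Setting C = 0.85 f'_c a b equal to T: a = 1970000/(0.85 × 51 × 595) = 76.377 mm.
With β₁ = 0.686, c = a/β₁ = 76.377/0.686 = 111.3 mm.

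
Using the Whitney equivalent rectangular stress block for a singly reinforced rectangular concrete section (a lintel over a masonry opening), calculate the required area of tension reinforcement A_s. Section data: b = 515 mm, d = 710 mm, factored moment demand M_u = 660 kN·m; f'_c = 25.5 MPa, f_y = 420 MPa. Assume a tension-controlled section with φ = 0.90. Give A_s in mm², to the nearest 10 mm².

M_n = M_u/φ = 660/0.90 = 733.333 kN·m.
With M_n = 0.85 f'_c a b (d − a/2), solve the quadratic for a:
a = d − √(d² − 2M_n/(0.85 f'_c b)) = 710 − √(710² − 2 × 733.333×10⁶/(0.85 × 25.5 × 515)) = 99.50 mm.
A_s = 0.85 f'_c a b / f_y = 0.85 × 25.5 × 99.50 × 515 / 420 = 2644.5 mm².

A_s ≈ 2640 mm²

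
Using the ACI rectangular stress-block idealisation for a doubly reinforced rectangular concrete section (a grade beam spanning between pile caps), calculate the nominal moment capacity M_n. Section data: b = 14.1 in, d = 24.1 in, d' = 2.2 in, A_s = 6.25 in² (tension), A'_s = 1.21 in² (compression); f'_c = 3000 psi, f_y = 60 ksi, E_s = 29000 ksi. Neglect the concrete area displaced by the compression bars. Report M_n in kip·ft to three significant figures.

Assume both steels yield.
a = (A_s − A'_s) f_y/(0.85 f'_c b) = (6.25 − 1.21) × 60/(0.85 × 3 × 14.1) = 8.411 in.
c = a/β₁ = 8.411/0.85 = 9.895 in; ε'_s = 0.003(c − d')/c = 0.0023 ≥ ε_y = 0.0021, so the compression steel yields.
M_n = (A_s − A'_s) f_y (d − a/2) + A'_s f_y (d − d') = 302.4 × (24.1 − 4.2055) + 72.6 × (24.1 − 2.2) = 6016.1 + 1589.9 = 7606.0 kip·in = 7606.0/12 = 633.83 kip·ft.

M_n ≈ 634 kip·ft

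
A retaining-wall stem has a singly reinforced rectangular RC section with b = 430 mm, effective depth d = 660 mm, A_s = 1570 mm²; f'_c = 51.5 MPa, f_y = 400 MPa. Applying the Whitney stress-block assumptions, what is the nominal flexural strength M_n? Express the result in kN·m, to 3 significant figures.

M_n ≈ 404 kN·m

T = A_s f_y = 1570 × 400 = 628000 N = 628 kN.
From C = T: a = T/(0.85 f'_c b) = 628000/(0.85 × 51.5 × 430) = 33.36 mm.
M_n = T(d − a/2) = 628 kN × (660 − 16.68) mm = 404.00 kN·m.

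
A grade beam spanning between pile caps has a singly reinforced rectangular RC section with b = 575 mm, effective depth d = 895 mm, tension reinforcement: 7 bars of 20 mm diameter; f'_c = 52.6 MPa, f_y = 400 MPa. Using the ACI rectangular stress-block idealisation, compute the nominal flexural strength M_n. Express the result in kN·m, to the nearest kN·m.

A_s = 7 × 314 = 2198 mm².
T = A_s f_y = 2198 × 400 = 879200 N = 879.2 kN.
From C = T: a = T/(0.85 f'_c b) = 879200/(0.85 × 52.6 × 575) = 34.20 mm.
M_n = T(d − a/2) = 879.2 kN × (895 − 17.1) mm = 771.85 kN·m.

M_n ≈ 772 kN·m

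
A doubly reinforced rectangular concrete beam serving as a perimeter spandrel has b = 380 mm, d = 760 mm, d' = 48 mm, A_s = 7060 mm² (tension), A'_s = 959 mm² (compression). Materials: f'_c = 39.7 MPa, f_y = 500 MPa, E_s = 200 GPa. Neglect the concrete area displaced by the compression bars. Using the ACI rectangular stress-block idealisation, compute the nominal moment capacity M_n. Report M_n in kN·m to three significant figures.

M_n ≈ 2300 kN·m

Assume both tension and compression steel yield.
Net tension couple steel: A_s − A'_s = 6101 mm².
a = (A_s − A'_s) f_y / (0.85 f'_c b) = 3050500/(0.85 × 39.7 × 380) = 237.89 mm.
c = a/β₁ = 237.89/0.766 = 310.56 mm; ε'_s = 0.003(c − d')/c = 0.0025 ≥ f_y/E_s = 0.0025, so compression steel does yield.
M_n = (A_s − A'_s) f_y (d − a/2) + A'_s f_y (d − d') = [3050500 × (760 − 118.945) + 479500 × (760 − 48)] × 10⁻⁶ = 1955.54 + 341.40 = 2296.94 kN·m.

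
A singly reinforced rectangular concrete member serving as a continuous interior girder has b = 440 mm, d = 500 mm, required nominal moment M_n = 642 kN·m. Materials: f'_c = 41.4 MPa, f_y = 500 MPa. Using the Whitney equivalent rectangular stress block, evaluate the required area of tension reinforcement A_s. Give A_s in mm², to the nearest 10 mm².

A_s ≈ 2830 mm²

With M_n = 0.85 f'_c a b (d − a/2), solve the quadratic for a:
a = d − √(d² − 2M_n/(0.85 f'_c b)) = 500 − √(500² − 2 × 642×10⁶/(0.85 × 41.4 × 440)) = 91.25 mm.
A_s = 0.85 f'_c a b / f_y = 0.85 × 41.4 × 91.25 × 440 / 500 = 2825.8 mm².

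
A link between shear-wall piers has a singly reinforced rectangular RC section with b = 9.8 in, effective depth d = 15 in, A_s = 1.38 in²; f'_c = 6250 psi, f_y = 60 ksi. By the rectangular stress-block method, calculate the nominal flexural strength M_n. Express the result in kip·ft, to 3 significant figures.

M_n ≈ 98.0 kip·ft

T = A_s f_y = 1.38 × 60 = 82.8 kips.
a = T/(0.85 f'_c b) = 82.8/(0.85 × 6.25 × 9.8) = 1.590 in.
M_n = T(d − a/2) = 82.8 × (15 − 0.795) = 1176.2 kip·in = 1176.2/12 = 98.02 kip·ft.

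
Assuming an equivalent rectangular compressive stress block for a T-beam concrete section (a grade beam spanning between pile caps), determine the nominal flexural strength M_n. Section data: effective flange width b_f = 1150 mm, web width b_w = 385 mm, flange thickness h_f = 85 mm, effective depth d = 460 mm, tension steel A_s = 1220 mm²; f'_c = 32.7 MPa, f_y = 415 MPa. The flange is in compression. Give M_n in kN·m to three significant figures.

M_n ≈ 229 kN·m

Tension: T = A_s f_y = 1220 × 415 = 506300 N.
Try a within the flange: a = T/(0.85 f'_c b_f) = 506300/(0.85 × 32.7 × 1150) = 15.84 mm.
Since a = 15.84 ≤ h_f = 85 mm, the stress block lies entirely in the flange; analyse as a rectangular beam of width b_f.
M_n = T(d − a/2) = 506300 × (460 − 7.92) = 228.89 × 10⁶ N·mm.
M_n = 228.89 kN·m.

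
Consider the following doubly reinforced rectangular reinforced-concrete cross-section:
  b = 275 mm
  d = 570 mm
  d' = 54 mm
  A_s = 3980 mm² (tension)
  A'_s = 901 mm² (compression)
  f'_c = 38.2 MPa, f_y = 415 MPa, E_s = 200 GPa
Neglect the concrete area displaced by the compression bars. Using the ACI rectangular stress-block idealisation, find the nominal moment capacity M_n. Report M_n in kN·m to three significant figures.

Assume both tension and compression steel yield.
Net tension couple steel: A_s − A'_s = 3079 mm².
a = (A_s − A'_s) f_y / (0.85 f'_c b) = 1277785/(0.85 × 38.2 × 275) = 143.10 mm.
c = a/β₁ = 143.10/0.777 = 184.17 mm; ε'_s = 0.003(c − d')/c = 0.0021 ≥ f_y/E_s = 0.0021, so compression steel does yield.
M_n = (A_s − A'_s) f_y (d − a/2) + A'_s f_y (d − d') = [1277785 × (570 − 71.55) + 373915 × (570 − 54)] × 10⁻⁶ = 636.91 + 192.94 = 829.85 kN·m.

M_n ≈ 830 kN·m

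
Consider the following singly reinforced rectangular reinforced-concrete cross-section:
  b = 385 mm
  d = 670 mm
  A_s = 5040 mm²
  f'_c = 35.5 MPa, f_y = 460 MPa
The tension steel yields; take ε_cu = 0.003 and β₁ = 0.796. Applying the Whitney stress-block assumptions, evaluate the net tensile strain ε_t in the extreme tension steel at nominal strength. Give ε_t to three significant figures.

a = A_s f_y/(0.85 f'_c b) = 199.56 mm.
β₁ = 0.796, so c = a/β₁ = 199.56/0.796 = 250.70 mm.
From the linear strain diagram with ε_cu = 0.003: ε_t = 0.003 (d − c)/c = 0.003 × (670 − 250.70)/250.70 = 0.00502.
Since ε_t ≥ 0.005, the section is tension-controlled.

ε_t ≈ 0.00502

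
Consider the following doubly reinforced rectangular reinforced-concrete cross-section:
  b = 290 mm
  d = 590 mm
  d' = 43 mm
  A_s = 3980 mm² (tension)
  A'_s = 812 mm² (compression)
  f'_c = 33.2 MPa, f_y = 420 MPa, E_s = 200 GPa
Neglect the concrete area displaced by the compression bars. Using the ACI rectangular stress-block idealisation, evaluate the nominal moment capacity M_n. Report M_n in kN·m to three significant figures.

Assume both tension and compression steel yield.
Net tension couple steel: A_s − A'_s = 3168 mm².
a = (A_s − A'_s) f_y / (0.85 f'_c b) = 1330560/(0.85 × 33.2 × 290) = 162.58 mm.
c = a/β₁ = 162.58/0.813 = 199.98 mm; ε'_s = 0.003(c − d')/c = 0.0024 ≥ f_y/E_s = 0.0021, so compression steel does yield.
M_n = (A_s − A'_s) f_y (d − a/2) + A'_s f_y (d − d') = [1330560 × (590 − 81.29) + 341040 × (590 − 43)] × 10⁻⁶ = 676.87 + 186.55 = 863.42 kN·m.

M_n ≈ 863 kN·m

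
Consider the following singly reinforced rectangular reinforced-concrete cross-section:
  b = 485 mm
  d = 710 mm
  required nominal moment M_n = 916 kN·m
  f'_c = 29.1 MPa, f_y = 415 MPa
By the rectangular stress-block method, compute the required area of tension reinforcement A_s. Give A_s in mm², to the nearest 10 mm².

With M_n = 0.85 f'_c a b (d − a/2), solve the quadratic for a:
a = d − √(d² − 2M_n/(0.85 f'_c b)) = 710 − √(710² − 2 × 916×10⁶/(0.85 × 29.1 × 485)) = 117.22 mm.
A_s = 0.85 f'_c a b / f_y = 0.85 × 29.1 × 117.22 × 485 / 415 = 3388.5 mm².

A_s ≈ 3390 mm²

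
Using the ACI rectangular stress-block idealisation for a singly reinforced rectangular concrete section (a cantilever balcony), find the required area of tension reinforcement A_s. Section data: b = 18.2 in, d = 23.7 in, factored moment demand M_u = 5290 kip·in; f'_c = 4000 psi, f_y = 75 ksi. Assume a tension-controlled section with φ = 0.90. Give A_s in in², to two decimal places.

A_s ≈ 3.65 in²

M_n = M_u/φ = 5290/0.90 = 5877.78 kip·in.
From M_n = 0.85 f'_c a b (d − a/2):
a = d − √(d² − 2M_n/(0.85 f'_c b)) = 23.7 − √(23.7² − 2 × 5877.78/(0.85 × 4 × 18.2)) = 4.420 in.
A_s = 0.85 f'_c a b / f_y = 0.85 × 4 × 4.420 × 18.2 / 75 = 3.647 in².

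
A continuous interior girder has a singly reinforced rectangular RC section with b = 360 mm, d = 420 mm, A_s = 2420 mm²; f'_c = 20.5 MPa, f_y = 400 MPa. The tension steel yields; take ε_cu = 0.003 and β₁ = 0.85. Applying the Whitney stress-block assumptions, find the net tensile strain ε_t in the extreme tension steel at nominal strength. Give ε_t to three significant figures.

a = A_s f_y/(0.85 f'_c b) = 154.31 mm.
β₁ = 0.85, so c = a/β₁ = 154.31/0.85 = 181.54 mm.
From the linear strain diagram with ε_cu = 0.003: ε_t = 0.003 (d − c)/c = 0.003 × (420 − 181.54)/181.54 = 0.00394.
ε_t < 0.004 — the section is over-reinforced for flexure under ACI limits.

ε_t ≈ 0.00394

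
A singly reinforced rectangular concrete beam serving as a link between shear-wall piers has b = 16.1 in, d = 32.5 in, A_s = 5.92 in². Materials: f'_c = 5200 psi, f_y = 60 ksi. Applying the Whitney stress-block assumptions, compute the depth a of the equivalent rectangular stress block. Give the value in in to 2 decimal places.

a ≈ 4.99 in

T = A_s f_y = 5.92 × 60 = 355.2 kips.
a = T/(0.85 f'_c b) = 355.2/(0.85 × 5.2 × 16.1) = 4.99 in.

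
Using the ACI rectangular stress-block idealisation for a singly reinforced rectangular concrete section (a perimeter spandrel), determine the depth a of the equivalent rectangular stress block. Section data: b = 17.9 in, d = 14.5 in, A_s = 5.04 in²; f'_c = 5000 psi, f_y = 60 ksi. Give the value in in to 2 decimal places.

a ≈ 3.98 in

T = A_s f_y = 5.04 × 60 = 302.4 kips.
a = T/(0.85 f'_c b) = 302.4/(0.85 × 5 × 17.9) = 3.98 in.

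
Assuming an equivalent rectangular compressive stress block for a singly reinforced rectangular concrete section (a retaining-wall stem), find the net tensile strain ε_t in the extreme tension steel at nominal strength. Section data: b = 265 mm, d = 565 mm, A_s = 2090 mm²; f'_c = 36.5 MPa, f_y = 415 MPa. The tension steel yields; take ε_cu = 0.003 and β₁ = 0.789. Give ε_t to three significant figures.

a = A_s f_y/(0.85 f'_c b) = 105.50 mm.
β₁ = 0.789, so c = a/β₁ = 105.50/0.789 = 133.71 mm.
From the linear strain diagram with ε_cu = 0.003: ε_t = 0.003 (d − c)/c = 0.003 × (565 − 133.71)/133.71 = 0.00968.
Since ε_t ≥ 0.005, the section is tension-controlled.

ε_t ≈ 0.00968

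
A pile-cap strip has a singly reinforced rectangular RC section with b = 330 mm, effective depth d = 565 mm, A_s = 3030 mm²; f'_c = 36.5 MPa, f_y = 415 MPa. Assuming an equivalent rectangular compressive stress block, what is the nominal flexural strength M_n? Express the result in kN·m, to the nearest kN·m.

T = A_s f_y = 3030 × 415 = 1257450 N = 1257.45 kN.
From C = T: a = T/(0.85 f'_c b) = 1257450/(0.85 × 36.5 × 330) = 122.82 mm.
M_n = T(d − a/2) = 1257.45 kN × (565 − 61.41) mm = 633.24 kN·m.

M_n ≈ 633 kN·m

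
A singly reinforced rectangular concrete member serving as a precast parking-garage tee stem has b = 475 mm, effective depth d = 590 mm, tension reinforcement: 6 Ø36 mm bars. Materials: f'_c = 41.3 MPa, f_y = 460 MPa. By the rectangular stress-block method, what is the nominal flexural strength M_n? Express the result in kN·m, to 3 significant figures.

A_s = 6 × 1018 = 6108 mm².
T = A_s f_y = 6108 × 460 = 2809680 N = 2809.68 kN.
From C = T: a = T/(0.85 f'_c b) = 2809680/(0.85 × 41.3 × 475) = 168.50 mm.
M_n = T(d − a/2) = 2809.68 kN × (590 − 84.25) mm = 1421.00 kN·m.

M_n ≈ 1420 kN·m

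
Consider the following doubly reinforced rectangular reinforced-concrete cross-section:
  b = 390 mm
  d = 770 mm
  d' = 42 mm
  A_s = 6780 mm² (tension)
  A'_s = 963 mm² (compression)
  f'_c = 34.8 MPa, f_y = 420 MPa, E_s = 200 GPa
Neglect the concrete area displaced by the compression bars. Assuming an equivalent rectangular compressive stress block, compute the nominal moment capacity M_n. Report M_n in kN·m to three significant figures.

M_n ≈ 1920 kN·m

Assume both tension and compression steel yield.
Net tension couple steel: A_s − A'_s = 5817 mm².
a = (A_s − A'_s) f_y / (0.85 f'_c b) = 2443140/(0.85 × 34.8 × 390) = 211.78 mm.
c = a/β₁ = 211.78/0.801 = 264.39 mm; ε'_s = 0.003(c − d')/c = 0.0025 ≥ f_y/E_s = 0.0021, so compression steel does yield.
M_n = (A_s − A'_s) f_y (d − a/2) + A'_s f_y (d − d') = [2443140 × (770 − 105.89) + 404460 × (770 − 42)] × 10⁻⁶ = 1622.51 + 294.45 = 1916.96 kN·m.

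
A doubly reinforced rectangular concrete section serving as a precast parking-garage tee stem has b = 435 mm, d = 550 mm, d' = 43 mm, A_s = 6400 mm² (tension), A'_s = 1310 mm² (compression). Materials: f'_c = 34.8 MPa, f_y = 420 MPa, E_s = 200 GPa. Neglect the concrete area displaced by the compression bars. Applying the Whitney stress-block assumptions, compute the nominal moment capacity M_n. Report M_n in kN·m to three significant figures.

Assume both tension and compression steel yield.
Net tension couple steel: A_s − A'_s = 5090 mm².
a = (A_s − A'_s) f_y / (0.85 f'_c b) = 2137800/(0.85 × 34.8 × 435) = 166.14 mm.
c = a/β₁ = 166.14/0.801 = 207.42 mm; ε'_s = 0.003(c − d')/c = 0.0024 ≥ f_y/E_s = 0.0021, so compression steel does yield.
M_n = (A_s − A'_s) f_y (d − a/2) + A'_s f_y (d − d') = [2137800 × (550 − 83.07) + 550200 × (550 − 43)] × 10⁻⁶ = 998.20 + 278.95 = 1277.15 kN·m.

M_n ≈ 1280 kN·m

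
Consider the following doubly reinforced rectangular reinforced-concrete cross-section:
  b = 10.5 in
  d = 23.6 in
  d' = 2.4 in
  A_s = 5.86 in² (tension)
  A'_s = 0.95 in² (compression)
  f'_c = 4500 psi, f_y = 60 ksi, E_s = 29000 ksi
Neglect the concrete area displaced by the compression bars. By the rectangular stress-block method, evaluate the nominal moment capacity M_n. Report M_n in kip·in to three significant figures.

M_n ≈ 7080 kip·in

Assume both steels yield.
a = (A_s − A'_s) f_y/(0.85 f'_c b) = (5.86 − 0.95) × 60/(0.85 × 4.5 × 10.5) = 7.335 in.
c = a/β₁ = 7.335/0.825 = 8.891 in; ε'_s = 0.003(c − d')/c = 0.0022 ≥ ε_y = 0.0021, so the compression steel yields.
M_n = (A_s − A'_s) f_y (d − a/2) + A'_s f_y (d − d') = 294.6 × (23.6 − 3.6675) + 57 × (23.6 − 2.4) = 5872.1 + 1208.4 = 7080.5 kip·in.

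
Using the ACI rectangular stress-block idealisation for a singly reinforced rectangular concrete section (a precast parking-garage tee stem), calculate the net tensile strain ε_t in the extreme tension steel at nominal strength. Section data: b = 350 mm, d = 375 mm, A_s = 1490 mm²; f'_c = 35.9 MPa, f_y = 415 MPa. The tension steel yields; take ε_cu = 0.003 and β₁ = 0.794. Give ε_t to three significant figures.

a = A_s f_y/(0.85 f'_c b) = 57.90 mm.
β₁ = 0.794, so c = a/β₁ = 57.90/0.794 = 72.92 mm.
From the linear strain diagram with ε_cu = 0.003: ε_t = 0.003 (d − c)/c = 0.003 × (375 − 72.92)/72.92 = 0.0124.
Since ε_t ≥ 0.005, the section is tension-controlled.

ε_t ≈ 0.0124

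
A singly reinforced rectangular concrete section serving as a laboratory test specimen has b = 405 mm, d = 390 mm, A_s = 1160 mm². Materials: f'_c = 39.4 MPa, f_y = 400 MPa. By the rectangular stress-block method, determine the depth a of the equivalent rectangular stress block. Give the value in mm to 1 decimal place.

a ≈ 34.2 mm

T = A_s f_y = 1160 × 400 = 464000 N = 464 kN.
Setting C = 0.85 f'_c a b equal to T: a = 464000/(0.85 × 39.4 × 405) = 34.2 mm.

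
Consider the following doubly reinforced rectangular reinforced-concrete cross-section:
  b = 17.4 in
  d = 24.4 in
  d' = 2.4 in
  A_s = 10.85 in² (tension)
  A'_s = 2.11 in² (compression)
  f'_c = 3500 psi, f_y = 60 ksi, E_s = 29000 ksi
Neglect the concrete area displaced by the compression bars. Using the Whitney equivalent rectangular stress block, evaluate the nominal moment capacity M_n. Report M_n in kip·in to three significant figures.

M_n ≈ 12900 kip·in

Assume both steels yield.
a = (A_s − A'_s) f_y/(0.85 f'_c b) = (10.85 − 2.11) × 60/(0.85 × 3.5 × 17.4) = 10.130 in.
c = a/β₁ = 10.130/0.85 = 11.918 in; ε'_s = 0.003(c − d')/c = 0.0024 ≥ ε_y = 0.0021, so the compression steel yields.
M_n = (A_s − A'_s) f_y (d − a/2) + A'_s f_y (d − d') = 524.4 × (24.4 − 5.065) + 126.6 × (24.4 − 2.4) = 10139.3 + 2785.2 = 12924.5 kip·in.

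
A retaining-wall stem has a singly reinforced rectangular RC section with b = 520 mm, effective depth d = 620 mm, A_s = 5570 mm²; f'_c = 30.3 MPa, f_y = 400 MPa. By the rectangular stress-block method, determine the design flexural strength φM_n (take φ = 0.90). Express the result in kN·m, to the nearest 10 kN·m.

T = A_s f_y = 5570 × 400 = 2228000 N = 2228 kN.
From C = T: a = T/(0.85 f'_c b) = 2228000/(0.85 × 30.3 × 520) = 166.36 mm.
M_n = T(d − a/2) = 2228 kN × (620 − 83.18) mm = 1196.03 kN·m.
φM_n = 0.90 × 1196.03 = 1076.43 kN·m.

φM_n ≈ 1080 kN·m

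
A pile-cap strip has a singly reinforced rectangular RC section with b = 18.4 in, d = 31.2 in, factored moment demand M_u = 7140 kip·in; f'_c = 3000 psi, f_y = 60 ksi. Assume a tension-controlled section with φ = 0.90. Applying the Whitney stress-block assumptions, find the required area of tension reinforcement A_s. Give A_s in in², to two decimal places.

M_n = M_u/φ = 7140/0.90 = 7933.33 kip·in.
From M_n = 0.85 f'_c a b (d − a/2):
a = d − √(d² − 2M_n/(0.85 f'_c b)) = 31.2 − √(31.2² − 2 × 7933.33/(0.85 × 3 × 18.4)) = 5.995 in.
A_s = 0.85 f'_c a b / f_y = 0.85 × 3 × 5.995 × 18.4 / 60 = 4.688 in².

A_s ≈ 4.69 in²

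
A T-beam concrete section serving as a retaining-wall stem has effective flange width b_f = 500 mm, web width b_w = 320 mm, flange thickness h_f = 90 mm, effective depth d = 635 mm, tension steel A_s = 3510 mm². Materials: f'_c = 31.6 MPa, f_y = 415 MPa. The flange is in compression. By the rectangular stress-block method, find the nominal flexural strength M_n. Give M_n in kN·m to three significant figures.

Tension: T = A_s f_y = 3510 × 415 = 1456650 N.
Try a within the flange: a = T/(0.85 f'_c b_f) = 1456650/(0.85 × 31.6 × 500) = 108.46 mm.
a = 108.46 > h_f = 90 mm: the block extends into the web. Split into flange-overhang and web parts.
C_f = 0.85 f'_c (b_f − b_w) h_f = 0.85 × 31.6 × (500 − 320) × 90 = 435132 N.
Remaining web compression depth: a_w = (T − C_f)/(0.85 f'_c b_w) = (1456650 − 435132)/(0.85 × 31.6 × 320) = 118.85 mm.
M_n = C_f(d − h_f/2) + (T − C_f)(d − a_w/2) = 435132 × (635 − 45) + 1021518 × (635 − 59.425) = 256.73 + 587.96 = 844.69 × 10⁶ N·mm.
M_n = 844.69 kN·m.

M_n ≈ 845 kN·m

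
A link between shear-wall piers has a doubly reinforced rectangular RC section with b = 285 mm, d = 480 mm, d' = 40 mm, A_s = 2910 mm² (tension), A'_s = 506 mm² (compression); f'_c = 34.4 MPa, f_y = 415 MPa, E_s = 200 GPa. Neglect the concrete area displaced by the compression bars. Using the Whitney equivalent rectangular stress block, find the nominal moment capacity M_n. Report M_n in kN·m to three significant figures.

Assume both tension and compression steel yield.
Net tension couple steel: A_s − A'_s = 2404 mm².
a = (A_s − A'_s) f_y / (0.85 f'_c b) = 997660/(0.85 × 34.4 × 285) = 119.72 mm.
c = a/β₁ = 119.72/0.804 = 148.91 mm; ε'_s = 0.003(c − d')/c = 0.0022 ≥ f_y/E_s = 0.0021, so compression steel does yield.
M_n = (A_s − A'_s) f_y (d − a/2) + A'_s f_y (d − d') = [997660 × (480 − 59.86) + 209990 × (480 − 40)] × 10⁻⁶ = 419.16 + 92.40 = 511.56 kN·m.

M_n ≈ 512 kN·m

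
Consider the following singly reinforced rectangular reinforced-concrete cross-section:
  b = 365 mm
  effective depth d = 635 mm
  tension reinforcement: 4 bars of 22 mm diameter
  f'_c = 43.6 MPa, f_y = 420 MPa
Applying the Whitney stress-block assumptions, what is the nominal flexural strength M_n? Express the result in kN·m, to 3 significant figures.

A_s = 4 × 380 = 1520 mm².
T = A_s f_y = 1520 × 420 = 638400 N = 638.4 kN.
From C = T: a = T/(0.85 f'_c b) = 638400/(0.85 × 43.6 × 365) = 47.19 mm.
M_n = T(d − a/2) = 638.4 kN × (635 − 23.595) mm = 390.32 kN·m.

M_n ≈ 390 kN·m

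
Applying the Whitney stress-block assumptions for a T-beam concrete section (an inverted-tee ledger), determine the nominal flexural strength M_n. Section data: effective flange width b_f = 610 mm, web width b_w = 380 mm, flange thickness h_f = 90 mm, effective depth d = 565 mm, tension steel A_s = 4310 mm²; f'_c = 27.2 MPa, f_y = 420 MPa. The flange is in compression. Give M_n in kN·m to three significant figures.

M_n ≈ 900 kN·m

Tension: T = A_s f_y = 4310 × 420 = 1810200 N.
Try a within the flange: a = T/(0.85 f'_c b_f) = 1810200/(0.85 × 27.2 × 610) = 128.35 mm.
a = 128.35 > h_f = 90 mm: the block extends into the web. Split into flange-overhang and web parts.
C_f = 0.85 f'_c (b_f − b_w) h_f = 0.85 × 27.2 × (610 − 380) × 90 = 478584 N.
Remaining web compression depth: a_w = (T − C_f)/(0.85 f'_c b_w) = (1810200 − 478584)/(0.85 × 27.2 × 380) = 151.57 mm.
M_n = C_f(d − h_f/2) + (T − C_f)(d − a_w/2) = 478584 × (565 − 45) + 1331616 × (565 − 75.785) = 248.86 + 651.45 = 900.31 × 10⁶ N·mm.
M_n = 900.31 kN·m.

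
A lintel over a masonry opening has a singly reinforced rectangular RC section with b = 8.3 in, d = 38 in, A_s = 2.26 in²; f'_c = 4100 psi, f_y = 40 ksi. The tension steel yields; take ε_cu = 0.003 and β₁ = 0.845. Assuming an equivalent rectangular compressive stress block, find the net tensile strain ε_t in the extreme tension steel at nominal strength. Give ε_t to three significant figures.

ε_t ≈ 0.0278

a = A_s f_y/(0.85 f'_c b) = 3.125 in.
β₁ = 0.845, so c = a/β₁ = 3.125/0.845 = 3.698 in.
From the linear strain diagram with ε_cu = 0.003: ε_t = 0.003 (d − c)/c = 0.003 × (38 − 3.698)/3.698 = 0.0278.
Since ε_t ≥ 0.005, the section is tension-controlled.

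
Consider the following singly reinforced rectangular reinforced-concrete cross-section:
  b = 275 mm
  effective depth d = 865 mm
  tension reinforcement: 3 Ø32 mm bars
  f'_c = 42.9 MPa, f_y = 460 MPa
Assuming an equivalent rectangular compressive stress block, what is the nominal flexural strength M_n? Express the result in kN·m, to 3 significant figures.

M_n ≈ 898 kN·m

A_s = 3 × 804 = 2412 mm².
T = A_s f_y = 2412 × 460 = 1109520 N = 1109.52 kN.
From C = T: a = T/(0.85 f'_c b) = 1109520/(0.85 × 42.9 × 275) = 110.64 mm.
M_n = T(d − a/2) = 1109.52 kN × (865 − 55.32) mm = 898.36 kN·m.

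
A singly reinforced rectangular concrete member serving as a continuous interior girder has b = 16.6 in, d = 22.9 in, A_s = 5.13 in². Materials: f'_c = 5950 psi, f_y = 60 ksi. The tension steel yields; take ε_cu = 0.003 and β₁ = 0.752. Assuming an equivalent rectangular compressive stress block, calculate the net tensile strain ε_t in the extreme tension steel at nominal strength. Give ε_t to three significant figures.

a = A_s f_y/(0.85 f'_c b) = 3.666 in.
β₁ = 0.752, so c = a/β₁ = 3.666/0.752 = 4.875 in.
From the linear strain diagram with ε_cu = 0.003: ε_t = 0.003 (d − c)/c = 0.003 × (22.9 − 4.875)/4.875 = 0.0111.
Since ε_t ≥ 0.005, the section is tension-controlled.

ε_t ≈ 0.0111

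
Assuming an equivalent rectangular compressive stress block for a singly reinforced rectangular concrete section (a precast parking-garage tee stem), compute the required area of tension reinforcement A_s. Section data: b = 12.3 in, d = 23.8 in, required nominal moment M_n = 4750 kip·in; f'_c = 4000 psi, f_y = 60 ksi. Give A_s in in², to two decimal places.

From M_n = 0.85 f'_c a b (d − a/2):
a = d − √(d² − 2M_n/(0.85 f'_c b)) = 23.8 − √(23.8² − 2 × 4750/(0.85 × 4 × 12.3)) = 5.381 in.
A_s = 0.85 f'_c a b / f_y = 0.85 × 4 × 5.381 × 12.3 / 60 = 3.751 in².

A_s ≈ 3.75 in²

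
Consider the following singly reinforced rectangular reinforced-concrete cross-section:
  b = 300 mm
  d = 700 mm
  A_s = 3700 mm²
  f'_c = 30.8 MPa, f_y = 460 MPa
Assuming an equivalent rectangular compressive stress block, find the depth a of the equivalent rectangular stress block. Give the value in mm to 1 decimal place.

T = A_s f_y = 3700 × 460 = 1702000 N = 1702 kN.
Setting C = 0.85 f'_c a b equal to T: a = 1702000/(0.85 × 30.8 × 300) = 216.7 mm.

a ≈ 216.7 mm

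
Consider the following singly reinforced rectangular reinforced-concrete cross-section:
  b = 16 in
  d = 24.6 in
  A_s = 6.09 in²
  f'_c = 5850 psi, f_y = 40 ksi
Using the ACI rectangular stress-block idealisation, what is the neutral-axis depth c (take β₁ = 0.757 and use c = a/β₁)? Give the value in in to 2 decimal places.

c ≈ 4.04 in

T = A_s f_y = 6.09 × 40 = 243.6 kips.
a = T/(0.85 f'_c b) = 243.6/(0.85 × 5.85 × 16) = 3.0618 in.
With β₁ = 0.757, c = a/β₁ = 3.0618/0.757 = 4.04 in.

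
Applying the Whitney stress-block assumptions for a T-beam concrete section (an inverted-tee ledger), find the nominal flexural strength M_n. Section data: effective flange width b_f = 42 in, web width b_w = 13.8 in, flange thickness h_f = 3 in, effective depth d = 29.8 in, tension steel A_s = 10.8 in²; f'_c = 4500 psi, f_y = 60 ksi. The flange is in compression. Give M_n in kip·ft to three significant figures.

Tension: T = A_s f_y = 10.8 × 60 = 648 kips.
Try a within the flange: a = T/(0.85 f'_c b_f) = 648/(0.85 × 4.5 × 42) = 4.034 in.
a = 4.034 > h_f = 3 in: the block extends into the web. Split into flange-overhang and web parts.
C_f = 0.85 f'_c (b_f − b_w) h_f = 0.85 × 4.5 × (42 − 13.8) × 3 = 323.6 kips.
Remaining web compression depth: a_w = (T − C_f)/(0.85 f'_c b_w) = (648 − 323.6)/(0.85 × 4.5 × 13.8) = 6.146 in.
M_n = C_f(d − h_f/2) + (T − C_f)(d − a_w/2) = 323.6 × (29.8 − 1.5) + 324.4 × (29.8 − 3.073) = 9157.9 + 8670.2 = 17828.1 kip·in.
M_n = 17828.1/12 = 1485.68 kip·ft.

M_n ≈ 1490 kip·ft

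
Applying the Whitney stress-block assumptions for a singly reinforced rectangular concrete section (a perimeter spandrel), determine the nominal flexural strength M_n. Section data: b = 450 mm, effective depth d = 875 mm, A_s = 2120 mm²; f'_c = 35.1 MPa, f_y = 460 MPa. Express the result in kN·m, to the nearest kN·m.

M_n ≈ 818 kN·m

T = A_s f_y = 2120 × 460 = 975200 N = 975.2 kN.
From C = T: a = T/(0.85 f'_c b) = 975200/(0.85 × 35.1 × 450) = 72.64 mm.
M_n = T(d − a/2) = 975.2 kN × (875 − 36.32) mm = 817.88 kN·m.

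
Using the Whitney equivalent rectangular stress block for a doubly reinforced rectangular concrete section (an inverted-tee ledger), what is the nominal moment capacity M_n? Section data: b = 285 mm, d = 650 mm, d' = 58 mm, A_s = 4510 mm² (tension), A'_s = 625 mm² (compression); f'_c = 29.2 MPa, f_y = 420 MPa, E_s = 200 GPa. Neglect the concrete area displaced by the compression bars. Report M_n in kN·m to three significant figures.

M_n ≈ 1030 kN·m

Assume both tension and compression steel yield.
Net tension couple steel: A_s − A'_s = 3885 mm².
a = (A_s − A'_s) f_y / (0.85 f'_c b) = 1631700/(0.85 × 29.2 × 285) = 230.67 mm.
c = a/β₁ = 230.67/0.841 = 274.28 mm; ε'_s = 0.003(c − d')/c = 0.0024 ≥ f_y/E_s = 0.0021, so compression steel does yield.
M_n = (A_s − A'_s) f_y (d − a/2) + A'_s f_y (d − d') = [1631700 × (650 − 115.335) + 262500 × (650 − 58)] × 10⁻⁶ = 872.41 + 155.40 = 1027.81 kN·m.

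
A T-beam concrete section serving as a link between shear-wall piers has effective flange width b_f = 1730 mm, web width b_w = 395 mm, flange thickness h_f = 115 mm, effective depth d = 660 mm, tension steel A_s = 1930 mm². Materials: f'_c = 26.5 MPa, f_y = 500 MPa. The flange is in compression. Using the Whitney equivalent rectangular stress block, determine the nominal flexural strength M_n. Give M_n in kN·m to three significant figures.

M_n ≈ 625 kN·m

Tension: T = A_s f_y = 1930 × 500 = 965000 N.
Try a within the flange: a = T/(0.85 f'_c b_f) = 965000/(0.85 × 26.5 × 1730) = 24.76 mm.
Since a = 24.76 ≤ h_f = 115 mm, the stress block lies entirely in the flange; analyse as a rectangular beam of width b_f.
M_n = T(d − a/2) = 965000 × (660 − 12.38) = 624.95 × 10⁶ N·mm.
M_n = 624.95 kN·m.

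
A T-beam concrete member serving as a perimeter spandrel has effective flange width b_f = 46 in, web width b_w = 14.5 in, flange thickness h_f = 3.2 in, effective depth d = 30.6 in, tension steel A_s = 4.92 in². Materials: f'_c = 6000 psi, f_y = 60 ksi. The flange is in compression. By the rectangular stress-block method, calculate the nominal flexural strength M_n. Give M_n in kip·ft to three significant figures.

M_n ≈ 737 kip·ft

Tension: T = A_s f_y = 4.92 × 60 = 295.2 kips.
Try a within the flange: a = T/(0.85 f'_c b_f) = 295.2/(0.85 × 6 × 46) = 1.258 in.
Since a = 1.258 ≤ h_f = 3.2 in, the stress block lies entirely in the flange; analyse as a rectangular beam of width b_f.
M_n = T(d − a/2) = 295.2 × (30.6 − 0.629) = 8847.4 kip·in.
M_n = 8847.4/12 = 737.28 kip·ft.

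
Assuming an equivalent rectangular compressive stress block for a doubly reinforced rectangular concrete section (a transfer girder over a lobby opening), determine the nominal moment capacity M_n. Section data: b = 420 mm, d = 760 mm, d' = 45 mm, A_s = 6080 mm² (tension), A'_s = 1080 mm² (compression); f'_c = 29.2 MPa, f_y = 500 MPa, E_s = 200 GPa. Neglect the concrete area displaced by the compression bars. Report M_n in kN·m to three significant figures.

Assume both tension and compression steel yield.
Net tension couple steel: A_s − A'_s = 5000 mm².
a = (A_s − A'_s) f_y / (0.85 f'_c b) = 2500000/(0.85 × 29.2 × 420) = 239.82 mm.
c = a/β₁ = 239.82/0.841 = 285.16 mm; ε'_s = 0.003(c − d')/c = 0.0025 ≥ f_y/E_s = 0.0025, so compression steel does yield.
M_n = (A_s − A'_s) f_y (d − a/2) + A'_s f_y (d − d') = [2500000 × (760 − 119.91) + 540000 × (760 − 45)] × 10⁻⁶ = 1600.23 + 386.10 = 1986.33 kN·m.

M_n ≈ 1990 kN·m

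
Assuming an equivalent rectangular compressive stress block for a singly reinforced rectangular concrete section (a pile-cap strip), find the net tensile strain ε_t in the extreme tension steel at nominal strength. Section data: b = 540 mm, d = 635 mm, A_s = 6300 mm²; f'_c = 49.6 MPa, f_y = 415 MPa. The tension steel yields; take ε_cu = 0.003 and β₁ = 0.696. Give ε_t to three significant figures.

ε_t ≈ 0.00855

a = A_s f_y/(0.85 f'_c b) = 114.84 mm.
β₁ = 0.696, so c = a/β₁ = 114.84/0.696 = 165.00 mm.
From the linear strain diagram with ε_cu = 0.003: ε_t = 0.003 (d − c)/c = 0.003 × (635 − 165.00)/165.00 = 0.00855.
Since ε_t ≥ 0.005, the section is tension-controlled.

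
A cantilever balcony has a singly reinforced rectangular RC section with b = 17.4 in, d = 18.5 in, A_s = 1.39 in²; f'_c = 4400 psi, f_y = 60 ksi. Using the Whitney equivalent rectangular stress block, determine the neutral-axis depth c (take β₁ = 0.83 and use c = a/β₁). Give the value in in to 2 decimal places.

c ≈ 1.54 in

T = A_s f_y = 1.39 × 60 = 83.4 kips.
a = T/(0.85 f'_c b) = 83.4/(0.85 × 4.4 × 17.4) = 1.2816 in.
With β₁ = 0.83, c = a/β₁ = 1.2816/0.83 = 1.54 in.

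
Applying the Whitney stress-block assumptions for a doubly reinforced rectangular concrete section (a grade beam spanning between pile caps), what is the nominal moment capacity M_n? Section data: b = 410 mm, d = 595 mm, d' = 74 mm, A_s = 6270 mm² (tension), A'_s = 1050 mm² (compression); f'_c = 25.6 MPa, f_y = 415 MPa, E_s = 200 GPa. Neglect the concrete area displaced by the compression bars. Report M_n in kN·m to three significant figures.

M_n ≈ 1250 kN·m

Assume both tension and compression steel yield.
Net tension couple steel: A_s − A'_s = 5220 mm².
a = (A_s − A'_s) f_y / (0.85 f'_c b) = 2166300/(0.85 × 25.6 × 410) = 242.82 mm.
c = a/β₁ = 242.82/0.85 = 285.67 mm; ε'_s = 0.003(c − d')/c = 0.0022 ≥ f_y/E_s = 0.0021, so compression steel does yield.
M_n = (A_s − A'_s) f_y (d − a/2) + A'_s f_y (d − d') = [2166300 × (595 − 121.41) + 435750 × (595 − 74)] × 10⁻⁶ = 1025.94 + 227.03 = 1252.97 kN·m.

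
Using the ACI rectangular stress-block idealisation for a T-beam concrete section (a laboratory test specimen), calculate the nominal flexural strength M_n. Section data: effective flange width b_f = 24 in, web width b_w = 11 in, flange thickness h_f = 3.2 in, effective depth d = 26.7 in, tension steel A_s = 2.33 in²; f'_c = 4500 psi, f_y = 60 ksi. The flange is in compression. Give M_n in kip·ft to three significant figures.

Tension: T = A_s f_y = 2.33 × 60 = 139.8 kips.
Try a within the flange: a = T/(0.85 f'_c b_f) = 139.8/(0.85 × 4.5 × 24) = 1.523 in.
Since a = 1.523 ≤ h_f = 3.2 in, the stress block lies entirely in the flange; analyse as a rectangular beam of width b_f.
M_n = T(d − a/2) = 139.8 × (26.7 − 0.7615) = 3626.2 kip·in.
M_n = 3626.2/12 = 302.18 kip·ft.

M_n ≈ 302 kip·ft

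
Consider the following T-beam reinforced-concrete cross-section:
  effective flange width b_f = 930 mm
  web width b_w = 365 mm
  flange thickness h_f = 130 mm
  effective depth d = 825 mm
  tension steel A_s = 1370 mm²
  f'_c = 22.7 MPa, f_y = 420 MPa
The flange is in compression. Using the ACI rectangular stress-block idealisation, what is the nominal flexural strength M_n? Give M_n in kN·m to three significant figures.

Tension: T = A_s f_y = 1370 × 420 = 575400 N.
Try a within the flange: a = T/(0.85 f'_c b_f) = 575400/(0.85 × 22.7 × 930) = 32.07 mm.
Since a = 32.07 ≤ h_f = 130 mm, the stress block lies entirely in the flange; analyse as a rectangular beam of width b_f.
M_n = T(d − a/2) = 575400 × (825 − 16.035) = 465.48 × 10⁶ N·mm.
M_n = 465.48 kN·m.

M_n ≈ 465 kN·m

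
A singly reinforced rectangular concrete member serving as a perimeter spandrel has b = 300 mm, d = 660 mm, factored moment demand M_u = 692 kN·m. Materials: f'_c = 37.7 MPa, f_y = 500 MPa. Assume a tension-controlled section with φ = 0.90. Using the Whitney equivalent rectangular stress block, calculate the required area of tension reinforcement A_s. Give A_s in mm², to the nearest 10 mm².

A_s ≈ 2600 mm²

M_n = M_u/φ = 692/0.90 = 768.889 kN·m.
With M_n = 0.85 f'_c a b (d − a/2), solve the quadratic for a:
a = d − √(d² − 2M_n/(0.85 f'_c b)) = 660 − √(660² − 2 × 768.889×10⁶/(0.85 × 37.7 × 300)) = 134.99 mm.
A_s = 0.85 f'_c a b / f_y = 0.85 × 37.7 × 134.99 × 300 / 500 = 2595.5 mm².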